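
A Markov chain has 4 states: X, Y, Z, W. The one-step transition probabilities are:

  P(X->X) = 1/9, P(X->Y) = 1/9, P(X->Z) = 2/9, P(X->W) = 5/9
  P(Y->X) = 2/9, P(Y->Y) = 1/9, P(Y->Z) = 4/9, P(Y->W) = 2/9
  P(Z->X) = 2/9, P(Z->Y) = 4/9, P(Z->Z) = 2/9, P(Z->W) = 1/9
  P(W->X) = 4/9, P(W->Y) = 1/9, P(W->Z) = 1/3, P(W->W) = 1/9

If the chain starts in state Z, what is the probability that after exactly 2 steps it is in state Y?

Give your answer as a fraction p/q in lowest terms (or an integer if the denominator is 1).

Answer: 5/27

Derivation:
Computing P^2 by repeated multiplication:
P^1 =
  X: [1/9, 1/9, 2/9, 5/9]
  Y: [2/9, 1/9, 4/9, 2/9]
  Z: [2/9, 4/9, 2/9, 1/9]
  W: [4/9, 1/9, 1/3, 1/9]
P^2 =
  X: [1/3, 5/27, 25/81, 14/81]
  Y: [20/81, 7/27, 22/81, 2/9]
  Z: [2/9, 5/27, 1/3, 7/27]
  W: [16/81, 2/9, 7/27, 26/81]

(P^2)[Z -> Y] = 5/27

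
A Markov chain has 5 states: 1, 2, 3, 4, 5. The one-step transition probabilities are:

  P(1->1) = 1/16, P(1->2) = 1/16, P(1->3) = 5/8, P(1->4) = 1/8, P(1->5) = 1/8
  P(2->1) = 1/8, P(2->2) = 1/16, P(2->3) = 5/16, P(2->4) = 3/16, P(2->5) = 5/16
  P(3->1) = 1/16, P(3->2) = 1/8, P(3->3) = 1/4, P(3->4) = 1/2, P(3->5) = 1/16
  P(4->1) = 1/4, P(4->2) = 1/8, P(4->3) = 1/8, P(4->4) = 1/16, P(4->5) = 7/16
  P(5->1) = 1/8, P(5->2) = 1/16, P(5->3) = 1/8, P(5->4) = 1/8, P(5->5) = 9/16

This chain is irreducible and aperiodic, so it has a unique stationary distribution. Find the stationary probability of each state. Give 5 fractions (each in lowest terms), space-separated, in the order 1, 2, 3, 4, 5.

The stationary distribution satisfies pi = pi * P, i.e.:
  pi_1 = 1/16*pi_1 + 1/8*pi_2 + 1/16*pi_3 + 1/4*pi_4 + 1/8*pi_5
  pi_2 = 1/16*pi_1 + 1/16*pi_2 + 1/8*pi_3 + 1/8*pi_4 + 1/16*pi_5
  pi_3 = 5/8*pi_1 + 5/16*pi_2 + 1/4*pi_3 + 1/8*pi_4 + 1/8*pi_5
  pi_4 = 1/8*pi_1 + 3/16*pi_2 + 1/2*pi_3 + 1/16*pi_4 + 1/8*pi_5
  pi_5 = 1/8*pi_1 + 5/16*pi_2 + 1/16*pi_3 + 7/16*pi_4 + 9/16*pi_5
with normalization: pi_1 + pi_2 + pi_3 + pi_4 + pi_5 = 1.

Using the first 4 balance equations plus normalization, the linear system A*pi = b is:
  [-15/16, 1/8, 1/16, 1/4, 1/8] . pi = 0
  [1/16, -15/16, 1/8, 1/8, 1/16] . pi = 0
  [5/8, 5/16, -3/4, 1/8, 1/8] . pi = 0
  [1/8, 3/16, 1/2, -15/16, 1/8] . pi = 0
  [1, 1, 1, 1, 1] . pi = 1

Solving yields:
  pi_1 = 8187/63941
  pi_2 = 5760/63941
  pi_3 = 15047/63941
  pi_4 = 13172/63941
  pi_5 = 21775/63941

Verification (pi * P):
  8187/63941*1/16 + 5760/63941*1/8 + 15047/63941*1/16 + 13172/63941*1/4 + 21775/63941*1/8 = 8187/63941 = pi_1  (ok)
  8187/63941*1/16 + 5760/63941*1/16 + 15047/63941*1/8 + 13172/63941*1/8 + 21775/63941*1/16 = 5760/63941 = pi_2  (ok)
  8187/63941*5/8 + 5760/63941*5/16 + 15047/63941*1/4 + 13172/63941*1/8 + 21775/63941*1/8 = 15047/63941 = pi_3  (ok)
  8187/63941*1/8 + 5760/63941*3/16 + 15047/63941*1/2 + 13172/63941*1/16 + 21775/63941*1/8 = 13172/63941 = pi_4  (ok)
  8187/63941*1/8 + 5760/63941*5/16 + 15047/63941*1/16 + 13172/63941*7/16 + 21775/63941*9/16 = 21775/63941 = pi_5  (ok)

Answer: 8187/63941 5760/63941 15047/63941 13172/63941 21775/63941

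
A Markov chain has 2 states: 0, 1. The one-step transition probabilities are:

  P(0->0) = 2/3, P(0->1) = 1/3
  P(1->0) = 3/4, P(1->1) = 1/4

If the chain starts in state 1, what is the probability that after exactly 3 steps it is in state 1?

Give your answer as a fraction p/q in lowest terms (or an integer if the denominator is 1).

Computing P^3 by repeated multiplication:
P^1 =
  0: [2/3, 1/3]
  1: [3/4, 1/4]
P^2 =
  0: [25/36, 11/36]
  1: [11/16, 5/16]
P^3 =
  0: [299/432, 133/432]
  1: [133/192, 59/192]

(P^3)[1 -> 1] = 59/192

Answer: 59/192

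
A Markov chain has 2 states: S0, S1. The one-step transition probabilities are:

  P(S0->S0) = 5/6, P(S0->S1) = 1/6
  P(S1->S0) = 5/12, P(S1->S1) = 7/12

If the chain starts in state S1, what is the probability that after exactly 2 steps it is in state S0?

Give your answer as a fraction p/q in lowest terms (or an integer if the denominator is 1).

Answer: 85/144

Derivation:
Computing P^2 by repeated multiplication:
P^1 =
  S0: [5/6, 1/6]
  S1: [5/12, 7/12]
P^2 =
  S0: [55/72, 17/72]
  S1: [85/144, 59/144]

(P^2)[S1 -> S0] = 85/144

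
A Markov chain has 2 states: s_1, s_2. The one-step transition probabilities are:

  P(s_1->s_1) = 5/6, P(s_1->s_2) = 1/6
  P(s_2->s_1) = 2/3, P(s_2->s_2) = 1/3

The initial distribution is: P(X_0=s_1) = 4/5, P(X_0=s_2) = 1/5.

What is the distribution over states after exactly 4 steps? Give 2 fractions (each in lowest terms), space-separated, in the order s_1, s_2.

Propagating the distribution step by step (d_{t+1} = d_t * P):
d_0 = (s_1=4/5, s_2=1/5)
  d_1[s_1] = 4/5*5/6 + 1/5*2/3 = 4/5
  d_1[s_2] = 4/5*1/6 + 1/5*1/3 = 1/5
d_1 = (s_1=4/5, s_2=1/5)
  d_2[s_1] = 4/5*5/6 + 1/5*2/3 = 4/5
  d_2[s_2] = 4/5*1/6 + 1/5*1/3 = 1/5
d_2 = (s_1=4/5, s_2=1/5)
  d_3[s_1] = 4/5*5/6 + 1/5*2/3 = 4/5
  d_3[s_2] = 4/5*1/6 + 1/5*1/3 = 1/5
d_3 = (s_1=4/5, s_2=1/5)
  d_4[s_1] = 4/5*5/6 + 1/5*2/3 = 4/5
  d_4[s_2] = 4/5*1/6 + 1/5*1/3 = 1/5
d_4 = (s_1=4/5, s_2=1/5)

Answer: 4/5 1/5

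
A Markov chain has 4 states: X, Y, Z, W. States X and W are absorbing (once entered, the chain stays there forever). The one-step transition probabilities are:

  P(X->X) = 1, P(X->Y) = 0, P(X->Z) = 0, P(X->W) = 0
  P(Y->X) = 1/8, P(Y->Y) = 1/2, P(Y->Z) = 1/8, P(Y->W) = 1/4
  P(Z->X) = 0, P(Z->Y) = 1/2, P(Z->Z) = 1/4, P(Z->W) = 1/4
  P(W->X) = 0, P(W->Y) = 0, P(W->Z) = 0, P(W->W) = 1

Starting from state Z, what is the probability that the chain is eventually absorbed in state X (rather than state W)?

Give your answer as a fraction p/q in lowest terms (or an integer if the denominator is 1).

Let a_i = P(absorbed in X | start in state i).
Boundary conditions: a_X = 1, a_W = 0.
For each transient state i, a_i = sum_j P(i->j) * a_j:
  a_Y = 1/8*a_X + 1/2*a_Y + 1/8*a_Z + 1/4*a_W
  a_Z = 0*a_X + 1/2*a_Y + 1/4*a_Z + 1/4*a_W

Substituting a_X = 1 and a_W = 0, rearrange to (I - Q) a = r where r[i] = P(i -> X):
  [1/2, -1/8] . (a_Y, a_Z) = 1/8
  [-1/2, 3/4] . (a_Y, a_Z) = 0

Solving yields:
  a_Y = 3/10
  a_Z = 1/5

Starting state is Z, so the absorption probability is a_Z = 1/5.

Answer: 1/5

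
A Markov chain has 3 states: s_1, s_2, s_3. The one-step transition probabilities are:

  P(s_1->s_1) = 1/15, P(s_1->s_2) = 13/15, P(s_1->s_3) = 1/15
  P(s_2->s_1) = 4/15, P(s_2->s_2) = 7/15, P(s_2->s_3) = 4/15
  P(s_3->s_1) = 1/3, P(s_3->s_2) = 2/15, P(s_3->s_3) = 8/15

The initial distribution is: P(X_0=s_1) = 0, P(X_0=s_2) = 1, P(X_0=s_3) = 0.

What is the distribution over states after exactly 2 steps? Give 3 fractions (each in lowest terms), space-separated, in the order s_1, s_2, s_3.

Answer: 52/225 109/225 64/225

Derivation:
Propagating the distribution step by step (d_{t+1} = d_t * P):
d_0 = (s_1=0, s_2=1, s_3=0)
  d_1[s_1] = 0*1/15 + 1*4/15 + 0*1/3 = 4/15
  d_1[s_2] = 0*13/15 + 1*7/15 + 0*2/15 = 7/15
  d_1[s_3] = 0*1/15 + 1*4/15 + 0*8/15 = 4/15
d_1 = (s_1=4/15, s_2=7/15, s_3=4/15)
  d_2[s_1] = 4/15*1/15 + 7/15*4/15 + 4/15*1/3 = 52/225
  d_2[s_2] = 4/15*13/15 + 7/15*7/15 + 4/15*2/15 = 109/225
  d_2[s_3] = 4/15*1/15 + 7/15*4/15 + 4/15*8/15 = 64/225
d_2 = (s_1=52/225, s_2=109/225, s_3=64/225)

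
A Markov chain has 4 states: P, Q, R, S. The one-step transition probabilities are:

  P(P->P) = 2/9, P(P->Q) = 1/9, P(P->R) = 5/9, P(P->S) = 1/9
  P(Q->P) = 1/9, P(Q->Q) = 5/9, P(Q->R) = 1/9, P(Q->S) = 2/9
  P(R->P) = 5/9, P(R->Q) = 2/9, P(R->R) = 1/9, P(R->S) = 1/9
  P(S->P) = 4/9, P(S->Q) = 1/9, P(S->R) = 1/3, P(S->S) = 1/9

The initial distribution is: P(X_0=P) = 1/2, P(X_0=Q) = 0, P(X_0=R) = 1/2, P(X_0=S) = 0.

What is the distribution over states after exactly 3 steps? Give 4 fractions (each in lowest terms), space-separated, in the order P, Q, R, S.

Answer: 80/243 178/729 212/729 11/81

Derivation:
Propagating the distribution step by step (d_{t+1} = d_t * P):
d_0 = (P=1/2, Q=0, R=1/2, S=0)
  d_1[P] = 1/2*2/9 + 0*1/9 + 1/2*5/9 + 0*4/9 = 7/18
  d_1[Q] = 1/2*1/9 + 0*5/9 + 1/2*2/9 + 0*1/9 = 1/6
  d_1[R] = 1/2*5/9 + 0*1/9 + 1/2*1/9 + 0*1/3 = 1/3
  d_1[S] = 1/2*1/9 + 0*2/9 + 1/2*1/9 + 0*1/9 = 1/9
d_1 = (P=7/18, Q=1/6, R=1/3, S=1/9)
  d_2[P] = 7/18*2/9 + 1/6*1/9 + 1/3*5/9 + 1/9*4/9 = 55/162
  d_2[Q] = 7/18*1/9 + 1/6*5/9 + 1/3*2/9 + 1/9*1/9 = 2/9
  d_2[R] = 7/18*5/9 + 1/6*1/9 + 1/3*1/9 + 1/9*1/3 = 25/81
  d_2[S] = 7/18*1/9 + 1/6*2/9 + 1/3*1/9 + 1/9*1/9 = 7/54
d_2 = (P=55/162, Q=2/9, R=25/81, S=7/54)
  d_3[P] = 55/162*2/9 + 2/9*1/9 + 25/81*5/9 + 7/54*4/9 = 80/243
  d_3[Q] = 55/162*1/9 + 2/9*5/9 + 25/81*2/9 + 7/54*1/9 = 178/729
  d_3[R] = 55/162*5/9 + 2/9*1/9 + 25/81*1/9 + 7/54*1/3 = 212/729
  d_3[S] = 55/162*1/9 + 2/9*2/9 + 25/81*1/9 + 7/54*1/9 = 11/81
d_3 = (P=80/243, Q=178/729, R=212/729, S=11/81)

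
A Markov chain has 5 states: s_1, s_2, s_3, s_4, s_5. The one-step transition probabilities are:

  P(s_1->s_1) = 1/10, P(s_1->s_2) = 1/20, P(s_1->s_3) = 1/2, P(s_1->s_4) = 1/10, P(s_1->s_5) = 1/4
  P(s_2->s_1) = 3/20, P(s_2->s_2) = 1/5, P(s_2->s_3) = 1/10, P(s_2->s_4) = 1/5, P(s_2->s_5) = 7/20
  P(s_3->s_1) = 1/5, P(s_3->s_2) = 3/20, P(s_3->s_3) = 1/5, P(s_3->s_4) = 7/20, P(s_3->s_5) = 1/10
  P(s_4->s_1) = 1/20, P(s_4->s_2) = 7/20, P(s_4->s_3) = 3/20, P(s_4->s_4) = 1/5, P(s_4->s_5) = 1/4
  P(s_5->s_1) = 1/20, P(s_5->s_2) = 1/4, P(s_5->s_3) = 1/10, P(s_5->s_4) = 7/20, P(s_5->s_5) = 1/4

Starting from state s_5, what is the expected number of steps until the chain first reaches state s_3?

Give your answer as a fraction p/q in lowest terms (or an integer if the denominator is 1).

Answer: 21100/3043

Derivation:
Let h_i = expected steps to first reach s_3 from state i.
Boundary: h_s_3 = 0.
First-step equations for the other states:
  h_s_1 = 1 + 1/10*h_s_1 + 1/20*h_s_2 + 1/2*h_s_3 + 1/10*h_s_4 + 1/4*h_s_5
  h_s_2 = 1 + 3/20*h_s_1 + 1/5*h_s_2 + 1/10*h_s_3 + 1/5*h_s_4 + 7/20*h_s_5
  h_s_4 = 1 + 1/20*h_s_1 + 7/20*h_s_2 + 3/20*h_s_3 + 1/5*h_s_4 + 1/4*h_s_5
  h_s_5 = 1 + 1/20*h_s_1 + 1/4*h_s_2 + 1/10*h_s_3 + 7/20*h_s_4 + 1/4*h_s_5

Substituting h_s_3 = 0 and rearranging gives the linear system (I - Q) h = 1:
  [9/10, -1/20, -1/10, -1/4] . (h_s_1, h_s_2, h_s_4, h_s_5) = 1
  [-3/20, 4/5, -1/5, -7/20] . (h_s_1, h_s_2, h_s_4, h_s_5) = 1
  [-1/20, -7/20, 4/5, -1/4] . (h_s_1, h_s_2, h_s_4, h_s_5) = 1
  [-1/20, -1/4, -7/20, 3/4] . (h_s_1, h_s_2, h_s_4, h_s_5) = 1

Solving yields:
  h_s_1 = 37840/9129
  h_s_2 = 183880/27387
  h_s_4 = 181120/27387
  h_s_5 = 21100/3043

Starting state is s_5, so the expected hitting time is h_s_5 = 21100/3043.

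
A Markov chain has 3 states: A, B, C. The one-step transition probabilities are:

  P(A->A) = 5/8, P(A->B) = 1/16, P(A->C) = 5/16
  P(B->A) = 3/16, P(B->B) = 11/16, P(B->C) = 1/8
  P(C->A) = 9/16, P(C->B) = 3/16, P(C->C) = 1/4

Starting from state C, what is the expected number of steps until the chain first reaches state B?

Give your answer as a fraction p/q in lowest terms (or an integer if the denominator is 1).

Answer: 80/9

Derivation:
Let h_i = expected steps to first reach B from state i.
Boundary: h_B = 0.
First-step equations for the other states:
  h_A = 1 + 5/8*h_A + 1/16*h_B + 5/16*h_C
  h_C = 1 + 9/16*h_A + 3/16*h_B + 1/4*h_C

Substituting h_B = 0 and rearranging gives the linear system (I - Q) h = 1:
  [3/8, -5/16] . (h_A, h_C) = 1
  [-9/16, 3/4] . (h_A, h_C) = 1

Solving yields:
  h_A = 272/27
  h_C = 80/9

Starting state is C, so the expected hitting time is h_C = 80/9.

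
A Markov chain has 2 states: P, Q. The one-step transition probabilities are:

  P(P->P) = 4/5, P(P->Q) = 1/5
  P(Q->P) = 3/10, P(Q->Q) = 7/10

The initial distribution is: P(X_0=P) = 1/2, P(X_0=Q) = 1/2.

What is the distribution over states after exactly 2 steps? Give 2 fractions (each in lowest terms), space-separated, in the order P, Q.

Propagating the distribution step by step (d_{t+1} = d_t * P):
d_0 = (P=1/2, Q=1/2)
  d_1[P] = 1/2*4/5 + 1/2*3/10 = 11/20
  d_1[Q] = 1/2*1/5 + 1/2*7/10 = 9/20
d_1 = (P=11/20, Q=9/20)
  d_2[P] = 11/20*4/5 + 9/20*3/10 = 23/40
  d_2[Q] = 11/20*1/5 + 9/20*7/10 = 17/40
d_2 = (P=23/40, Q=17/40)

Answer: 23/40 17/40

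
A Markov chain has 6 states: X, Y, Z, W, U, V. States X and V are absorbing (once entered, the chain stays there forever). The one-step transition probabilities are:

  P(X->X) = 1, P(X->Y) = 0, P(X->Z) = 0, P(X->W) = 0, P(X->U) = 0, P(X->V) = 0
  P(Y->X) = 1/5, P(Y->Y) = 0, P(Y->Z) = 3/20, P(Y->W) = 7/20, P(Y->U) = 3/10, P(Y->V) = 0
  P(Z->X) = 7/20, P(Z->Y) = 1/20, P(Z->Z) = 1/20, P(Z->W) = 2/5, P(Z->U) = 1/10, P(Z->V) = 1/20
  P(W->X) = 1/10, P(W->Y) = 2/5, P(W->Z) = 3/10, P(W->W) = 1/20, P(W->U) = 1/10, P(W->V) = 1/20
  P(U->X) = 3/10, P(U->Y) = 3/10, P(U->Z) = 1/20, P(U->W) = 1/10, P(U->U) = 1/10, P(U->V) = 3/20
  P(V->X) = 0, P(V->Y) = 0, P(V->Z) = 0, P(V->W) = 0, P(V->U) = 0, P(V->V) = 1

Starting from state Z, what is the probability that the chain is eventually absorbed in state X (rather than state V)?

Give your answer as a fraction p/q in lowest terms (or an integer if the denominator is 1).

Answer: 3126/3805

Derivation:
Let a_i = P(absorbed in X | start in state i).
Boundary conditions: a_X = 1, a_V = 0.
For each transient state i, a_i = sum_j P(i->j) * a_j:
  a_Y = 1/5*a_X + 0*a_Y + 3/20*a_Z + 7/20*a_W + 3/10*a_U + 0*a_V
  a_Z = 7/20*a_X + 1/20*a_Y + 1/20*a_Z + 2/5*a_W + 1/10*a_U + 1/20*a_V
  a_W = 1/10*a_X + 2/5*a_Y + 3/10*a_Z + 1/20*a_W + 1/10*a_U + 1/20*a_V
  a_U = 3/10*a_X + 3/10*a_Y + 1/20*a_Z + 1/10*a_W + 1/10*a_U + 3/20*a_V

Substituting a_X = 1 and a_V = 0, rearrange to (I - Q) a = r where r[i] = P(i -> X):
  [1, -3/20, -7/20, -3/10] . (a_Y, a_Z, a_W, a_U) = 1/5
  [-1/20, 19/20, -2/5, -1/10] . (a_Y, a_Z, a_W, a_U) = 7/20
  [-2/5, -3/10, 19/20, -1/10] . (a_Y, a_Z, a_W, a_U) = 1/10
  [-3/10, -1/20, -1/10, 9/10] . (a_Y, a_Z, a_W, a_U) = 3/10

Solving yields:
  a_Y = 625/761
  a_Z = 3126/3805
  a_W = 600/761
  a_U = 2817/3805

Starting state is Z, so the absorption probability is a_Z = 3126/3805.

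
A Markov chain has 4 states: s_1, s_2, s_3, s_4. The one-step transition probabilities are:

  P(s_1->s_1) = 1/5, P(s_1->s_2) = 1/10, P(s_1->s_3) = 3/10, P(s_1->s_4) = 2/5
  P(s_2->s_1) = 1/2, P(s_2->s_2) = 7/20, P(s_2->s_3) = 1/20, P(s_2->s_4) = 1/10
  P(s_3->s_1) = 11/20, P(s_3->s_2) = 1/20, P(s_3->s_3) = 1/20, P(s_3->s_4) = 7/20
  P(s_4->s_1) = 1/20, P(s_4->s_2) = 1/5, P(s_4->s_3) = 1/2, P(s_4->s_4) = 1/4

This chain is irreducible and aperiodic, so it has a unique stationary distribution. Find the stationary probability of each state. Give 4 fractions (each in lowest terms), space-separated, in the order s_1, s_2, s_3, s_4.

Answer: 645/2209 344/2209 566/2209 654/2209

Derivation:
The stationary distribution satisfies pi = pi * P, i.e.:
  pi_s_1 = 1/5*pi_s_1 + 1/2*pi_s_2 + 11/20*pi_s_3 + 1/20*pi_s_4
  pi_s_2 = 1/10*pi_s_1 + 7/20*pi_s_2 + 1/20*pi_s_3 + 1/5*pi_s_4
  pi_s_3 = 3/10*pi_s_1 + 1/20*pi_s_2 + 1/20*pi_s_3 + 1/2*pi_s_4
  pi_s_4 = 2/5*pi_s_1 + 1/10*pi_s_2 + 7/20*pi_s_3 + 1/4*pi_s_4
with normalization: pi_s_1 + pi_s_2 + pi_s_3 + pi_s_4 = 1.

Using the first 3 balance equations plus normalization, the linear system A*pi = b is:
  [-4/5, 1/2, 11/20, 1/20] . pi = 0
  [1/10, -13/20, 1/20, 1/5] . pi = 0
  [3/10, 1/20, -19/20, 1/2] . pi = 0
  [1, 1, 1, 1] . pi = 1

Solving yields:
  pi_s_1 = 645/2209
  pi_s_2 = 344/2209
  pi_s_3 = 566/2209
  pi_s_4 = 654/2209

Verification (pi * P):
  645/2209*1/5 + 344/2209*1/2 + 566/2209*11/20 + 654/2209*1/20 = 645/2209 = pi_s_1  (ok)
  645/2209*1/10 + 344/2209*7/20 + 566/2209*1/20 + 654/2209*1/5 = 344/2209 = pi_s_2  (ok)
  645/2209*3/10 + 344/2209*1/20 + 566/2209*1/20 + 654/2209*1/2 = 566/2209 = pi_s_3  (ok)
  645/2209*2/5 + 344/2209*1/10 + 566/2209*7/20 + 654/2209*1/4 = 654/2209 = pi_s_4  (ok)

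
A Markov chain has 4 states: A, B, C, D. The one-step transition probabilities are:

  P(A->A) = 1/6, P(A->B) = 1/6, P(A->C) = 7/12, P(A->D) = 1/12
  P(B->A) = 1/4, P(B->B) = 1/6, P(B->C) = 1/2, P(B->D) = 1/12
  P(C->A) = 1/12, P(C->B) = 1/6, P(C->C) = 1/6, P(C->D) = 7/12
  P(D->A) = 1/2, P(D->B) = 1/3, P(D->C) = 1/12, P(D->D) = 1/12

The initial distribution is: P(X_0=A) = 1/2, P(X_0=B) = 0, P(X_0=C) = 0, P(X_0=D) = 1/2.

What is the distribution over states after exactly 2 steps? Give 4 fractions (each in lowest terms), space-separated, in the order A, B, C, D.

Propagating the distribution step by step (d_{t+1} = d_t * P):
d_0 = (A=1/2, B=0, C=0, D=1/2)
  d_1[A] = 1/2*1/6 + 0*1/4 + 0*1/12 + 1/2*1/2 = 1/3
  d_1[B] = 1/2*1/6 + 0*1/6 + 0*1/6 + 1/2*1/3 = 1/4
  d_1[C] = 1/2*7/12 + 0*1/2 + 0*1/6 + 1/2*1/12 = 1/3
  d_1[D] = 1/2*1/12 + 0*1/12 + 0*7/12 + 1/2*1/12 = 1/12
d_1 = (A=1/3, B=1/4, C=1/3, D=1/12)
  d_2[A] = 1/3*1/6 + 1/4*1/4 + 1/3*1/12 + 1/12*1/2 = 3/16
  d_2[B] = 1/3*1/6 + 1/4*1/6 + 1/3*1/6 + 1/12*1/3 = 13/72
  d_2[C] = 1/3*7/12 + 1/4*1/2 + 1/3*1/6 + 1/12*1/12 = 55/144
  d_2[D] = 1/3*1/12 + 1/4*1/12 + 1/3*7/12 + 1/12*1/12 = 1/4
d_2 = (A=3/16, B=13/72, C=55/144, D=1/4)

Answer: 3/16 13/72 55/144 1/4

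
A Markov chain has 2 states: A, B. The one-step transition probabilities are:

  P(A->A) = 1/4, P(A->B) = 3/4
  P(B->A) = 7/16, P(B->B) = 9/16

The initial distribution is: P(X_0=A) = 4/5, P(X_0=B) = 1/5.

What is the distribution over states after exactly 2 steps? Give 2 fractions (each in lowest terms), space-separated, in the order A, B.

Answer: 491/1280 789/1280

Derivation:
Propagating the distribution step by step (d_{t+1} = d_t * P):
d_0 = (A=4/5, B=1/5)
  d_1[A] = 4/5*1/4 + 1/5*7/16 = 23/80
  d_1[B] = 4/5*3/4 + 1/5*9/16 = 57/80
d_1 = (A=23/80, B=57/80)
  d_2[A] = 23/80*1/4 + 57/80*7/16 = 491/1280
  d_2[B] = 23/80*3/4 + 57/80*9/16 = 789/1280
d_2 = (A=491/1280, B=789/1280)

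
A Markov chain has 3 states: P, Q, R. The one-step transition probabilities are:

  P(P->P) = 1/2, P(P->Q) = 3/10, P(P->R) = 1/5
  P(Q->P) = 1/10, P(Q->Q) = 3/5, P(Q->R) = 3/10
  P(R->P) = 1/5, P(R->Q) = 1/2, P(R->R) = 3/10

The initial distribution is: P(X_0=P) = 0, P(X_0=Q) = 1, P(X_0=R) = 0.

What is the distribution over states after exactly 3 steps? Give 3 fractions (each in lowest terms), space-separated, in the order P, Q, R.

Answer: 197/1000 13/25 283/1000

Derivation:
Propagating the distribution step by step (d_{t+1} = d_t * P):
d_0 = (P=0, Q=1, R=0)
  d_1[P] = 0*1/2 + 1*1/10 + 0*1/5 = 1/10
  d_1[Q] = 0*3/10 + 1*3/5 + 0*1/2 = 3/5
  d_1[R] = 0*1/5 + 1*3/10 + 0*3/10 = 3/10
d_1 = (P=1/10, Q=3/5, R=3/10)
  d_2[P] = 1/10*1/2 + 3/5*1/10 + 3/10*1/5 = 17/100
  d_2[Q] = 1/10*3/10 + 3/5*3/5 + 3/10*1/2 = 27/50
  d_2[R] = 1/10*1/5 + 3/5*3/10 + 3/10*3/10 = 29/100
d_2 = (P=17/100, Q=27/50, R=29/100)
  d_3[P] = 17/100*1/2 + 27/50*1/10 + 29/100*1/5 = 197/1000
  d_3[Q] = 17/100*3/10 + 27/50*3/5 + 29/100*1/2 = 13/25
  d_3[R] = 17/100*1/5 + 27/50*3/10 + 29/100*3/10 = 283/1000
d_3 = (P=197/1000, Q=13/25, R=283/1000)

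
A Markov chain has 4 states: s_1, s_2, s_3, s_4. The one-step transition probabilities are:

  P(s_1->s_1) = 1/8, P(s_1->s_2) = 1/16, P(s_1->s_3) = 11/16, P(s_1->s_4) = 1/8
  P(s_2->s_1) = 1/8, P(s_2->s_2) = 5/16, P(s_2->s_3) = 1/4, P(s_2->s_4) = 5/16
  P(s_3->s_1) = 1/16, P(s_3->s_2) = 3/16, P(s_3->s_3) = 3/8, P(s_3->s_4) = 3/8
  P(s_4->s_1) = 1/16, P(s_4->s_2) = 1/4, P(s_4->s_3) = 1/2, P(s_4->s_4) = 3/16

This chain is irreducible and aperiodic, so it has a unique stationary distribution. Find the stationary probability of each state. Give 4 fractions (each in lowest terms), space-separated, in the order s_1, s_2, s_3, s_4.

The stationary distribution satisfies pi = pi * P, i.e.:
  pi_s_1 = 1/8*pi_s_1 + 1/8*pi_s_2 + 1/16*pi_s_3 + 1/16*pi_s_4
  pi_s_2 = 1/16*pi_s_1 + 5/16*pi_s_2 + 3/16*pi_s_3 + 1/4*pi_s_4
  pi_s_3 = 11/16*pi_s_1 + 1/4*pi_s_2 + 3/8*pi_s_3 + 1/2*pi_s_4
  pi_s_4 = 1/8*pi_s_1 + 5/16*pi_s_2 + 3/8*pi_s_3 + 3/16*pi_s_4
with normalization: pi_s_1 + pi_s_2 + pi_s_3 + pi_s_4 = 1.

Using the first 3 balance equations plus normalization, the linear system A*pi = b is:
  [-7/8, 1/8, 1/16, 1/16] . pi = 0
  [1/16, -11/16, 3/16, 1/4] . pi = 0
  [11/16, 1/4, -5/8, 1/2] . pi = 0
  [1, 1, 1, 1] . pi = 1

Solving yields:
  pi_s_1 = 110/1349
  pi_s_2 = 301/1349
  pi_s_3 = 29/71
  pi_s_4 = 387/1349

Verification (pi * P):
  110/1349*1/8 + 301/1349*1/8 + 29/71*1/16 + 387/1349*1/16 = 110/1349 = pi_s_1  (ok)
  110/1349*1/16 + 301/1349*5/16 + 29/71*3/16 + 387/1349*1/4 = 301/1349 = pi_s_2  (ok)
  110/1349*11/16 + 301/1349*1/4 + 29/71*3/8 + 387/1349*1/2 = 29/71 = pi_s_3  (ok)
  110/1349*1/8 + 301/1349*5/16 + 29/71*3/8 + 387/1349*3/16 = 387/1349 = pi_s_4  (ok)

Answer: 110/1349 301/1349 29/71 387/1349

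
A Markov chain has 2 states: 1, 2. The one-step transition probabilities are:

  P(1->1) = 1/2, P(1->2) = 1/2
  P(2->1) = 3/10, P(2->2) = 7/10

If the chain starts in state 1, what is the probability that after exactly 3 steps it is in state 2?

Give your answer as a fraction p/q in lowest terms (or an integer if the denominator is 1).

Answer: 31/50

Derivation:
Computing P^3 by repeated multiplication:
P^1 =
  1: [1/2, 1/2]
  2: [3/10, 7/10]
P^2 =
  1: [2/5, 3/5]
  2: [9/25, 16/25]
P^3 =
  1: [19/50, 31/50]
  2: [93/250, 157/250]

(P^3)[1 -> 2] = 31/50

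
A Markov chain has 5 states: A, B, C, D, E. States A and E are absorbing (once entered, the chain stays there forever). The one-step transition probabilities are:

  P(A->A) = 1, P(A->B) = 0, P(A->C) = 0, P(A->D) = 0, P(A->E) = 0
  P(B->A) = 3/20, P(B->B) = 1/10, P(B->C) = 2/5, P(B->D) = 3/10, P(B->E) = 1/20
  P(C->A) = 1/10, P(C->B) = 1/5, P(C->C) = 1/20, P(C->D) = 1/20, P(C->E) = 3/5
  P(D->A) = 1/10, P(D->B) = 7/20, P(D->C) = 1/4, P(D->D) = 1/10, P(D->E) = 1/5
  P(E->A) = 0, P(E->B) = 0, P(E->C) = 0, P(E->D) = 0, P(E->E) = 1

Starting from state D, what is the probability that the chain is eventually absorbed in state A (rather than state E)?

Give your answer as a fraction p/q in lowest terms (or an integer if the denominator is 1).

Let a_i = P(absorbed in A | start in state i).
Boundary conditions: a_A = 1, a_E = 0.
For each transient state i, a_i = sum_j P(i->j) * a_j:
  a_B = 3/20*a_A + 1/10*a_B + 2/5*a_C + 3/10*a_D + 1/20*a_E
  a_C = 1/10*a_A + 1/5*a_B + 1/20*a_C + 1/20*a_D + 3/5*a_E
  a_D = 1/10*a_A + 7/20*a_B + 1/4*a_C + 1/10*a_D + 1/5*a_E

Substituting a_A = 1 and a_E = 0, rearrange to (I - Q) a = r where r[i] = P(i -> A):
  [9/10, -2/5, -3/10] . (a_B, a_C, a_D) = 3/20
  [-1/5, 19/20, -1/20] . (a_B, a_C, a_D) = 1/10
  [-7/20, -1/4, 9/10] . (a_B, a_C, a_D) = 1/10

Solving yields:
  a_B = 1603/4516
  a_C = 885/4516
  a_D = 1371/4516

Starting state is D, so the absorption probability is a_D = 1371/4516.

Answer: 1371/4516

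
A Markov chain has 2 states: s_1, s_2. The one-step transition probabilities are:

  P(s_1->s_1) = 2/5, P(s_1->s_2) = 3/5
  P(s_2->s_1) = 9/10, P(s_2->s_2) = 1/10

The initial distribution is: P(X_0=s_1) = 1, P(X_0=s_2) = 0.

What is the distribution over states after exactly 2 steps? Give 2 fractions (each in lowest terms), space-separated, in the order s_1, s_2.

Propagating the distribution step by step (d_{t+1} = d_t * P):
d_0 = (s_1=1, s_2=0)
  d_1[s_1] = 1*2/5 + 0*9/10 = 2/5
  d_1[s_2] = 1*3/5 + 0*1/10 = 3/5
d_1 = (s_1=2/5, s_2=3/5)
  d_2[s_1] = 2/5*2/5 + 3/5*9/10 = 7/10
  d_2[s_2] = 2/5*3/5 + 3/5*1/10 = 3/10
d_2 = (s_1=7/10, s_2=3/10)

Answer: 7/10 3/10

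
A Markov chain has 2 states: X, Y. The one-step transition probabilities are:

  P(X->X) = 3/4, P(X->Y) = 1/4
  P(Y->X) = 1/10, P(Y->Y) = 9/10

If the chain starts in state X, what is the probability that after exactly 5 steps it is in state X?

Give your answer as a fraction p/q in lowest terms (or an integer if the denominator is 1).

Answer: 235899/640000

Derivation:
Computing P^5 by repeated multiplication:
P^1 =
  X: [3/4, 1/4]
  Y: [1/10, 9/10]
P^2 =
  X: [47/80, 33/80]
  Y: [33/200, 167/200]
P^3 =
  X: [771/1600, 829/1600]
  Y: [829/4000, 3171/4000]
P^4 =
  X: [13223/32000, 18777/32000]
  Y: [18777/80000, 61223/80000]
P^5 =
  X: [235899/640000, 404101/640000]
  Y: [404101/1600000, 1195899/1600000]

(P^5)[X -> X] = 235899/640000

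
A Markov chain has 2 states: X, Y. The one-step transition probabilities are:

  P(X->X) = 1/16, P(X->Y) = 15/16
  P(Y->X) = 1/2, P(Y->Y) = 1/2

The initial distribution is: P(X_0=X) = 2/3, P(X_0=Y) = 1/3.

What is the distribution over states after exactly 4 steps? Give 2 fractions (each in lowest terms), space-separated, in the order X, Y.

Propagating the distribution step by step (d_{t+1} = d_t * P):
d_0 = (X=2/3, Y=1/3)
  d_1[X] = 2/3*1/16 + 1/3*1/2 = 5/24
  d_1[Y] = 2/3*15/16 + 1/3*1/2 = 19/24
d_1 = (X=5/24, Y=19/24)
  d_2[X] = 5/24*1/16 + 19/24*1/2 = 157/384
  d_2[Y] = 5/24*15/16 + 19/24*1/2 = 227/384
d_2 = (X=157/384, Y=227/384)
  d_3[X] = 157/384*1/16 + 227/384*1/2 = 1973/6144
  d_3[Y] = 157/384*15/16 + 227/384*1/2 = 4171/6144
d_3 = (X=1973/6144, Y=4171/6144)
  d_4[X] = 1973/6144*1/16 + 4171/6144*1/2 = 35341/98304
  d_4[Y] = 1973/6144*15/16 + 4171/6144*1/2 = 62963/98304
d_4 = (X=35341/98304, Y=62963/98304)

Answer: 35341/98304 62963/98304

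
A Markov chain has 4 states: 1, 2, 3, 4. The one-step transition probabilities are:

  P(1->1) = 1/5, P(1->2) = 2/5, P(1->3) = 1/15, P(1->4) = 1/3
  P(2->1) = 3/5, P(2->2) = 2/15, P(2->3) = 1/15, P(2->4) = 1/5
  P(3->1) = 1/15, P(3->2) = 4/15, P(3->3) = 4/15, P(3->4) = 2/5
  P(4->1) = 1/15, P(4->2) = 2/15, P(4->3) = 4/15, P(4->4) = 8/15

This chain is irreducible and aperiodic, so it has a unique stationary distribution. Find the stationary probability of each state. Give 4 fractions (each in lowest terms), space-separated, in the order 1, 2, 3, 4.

Answer: 535/2571 548/2571 469/2571 1019/2571

Derivation:
The stationary distribution satisfies pi = pi * P, i.e.:
  pi_1 = 1/5*pi_1 + 3/5*pi_2 + 1/15*pi_3 + 1/15*pi_4
  pi_2 = 2/5*pi_1 + 2/15*pi_2 + 4/15*pi_3 + 2/15*pi_4
  pi_3 = 1/15*pi_1 + 1/15*pi_2 + 4/15*pi_3 + 4/15*pi_4
  pi_4 = 1/3*pi_1 + 1/5*pi_2 + 2/5*pi_3 + 8/15*pi_4
with normalization: pi_1 + pi_2 + pi_3 + pi_4 = 1.

Using the first 3 balance equations plus normalization, the linear system A*pi = b is:
  [-4/5, 3/5, 1/15, 1/15] . pi = 0
  [2/5, -13/15, 4/15, 2/15] . pi = 0
  [1/15, 1/15, -11/15, 4/15] . pi = 0
  [1, 1, 1, 1] . pi = 1

Solving yields:
  pi_1 = 535/2571
  pi_2 = 548/2571
  pi_3 = 469/2571
  pi_4 = 1019/2571

Verification (pi * P):
  535/2571*1/5 + 548/2571*3/5 + 469/2571*1/15 + 1019/2571*1/15 = 535/2571 = pi_1  (ok)
  535/2571*2/5 + 548/2571*2/15 + 469/2571*4/15 + 1019/2571*2/15 = 548/2571 = pi_2  (ok)
  535/2571*1/15 + 548/2571*1/15 + 469/2571*4/15 + 1019/2571*4/15 = 469/2571 = pi_3  (ok)
  535/2571*1/3 + 548/2571*1/5 + 469/2571*2/5 + 1019/2571*8/15 = 1019/2571 = pi_4  (ok)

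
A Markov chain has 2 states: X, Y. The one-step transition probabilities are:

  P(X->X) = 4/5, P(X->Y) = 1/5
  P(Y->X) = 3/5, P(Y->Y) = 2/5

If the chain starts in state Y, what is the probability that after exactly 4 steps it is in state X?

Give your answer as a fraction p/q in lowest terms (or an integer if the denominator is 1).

Answer: 468/625

Derivation:
Computing P^4 by repeated multiplication:
P^1 =
  X: [4/5, 1/5]
  Y: [3/5, 2/5]
P^2 =
  X: [19/25, 6/25]
  Y: [18/25, 7/25]
P^3 =
  X: [94/125, 31/125]
  Y: [93/125, 32/125]
P^4 =
  X: [469/625, 156/625]
  Y: [468/625, 157/625]

(P^4)[Y -> X] = 468/625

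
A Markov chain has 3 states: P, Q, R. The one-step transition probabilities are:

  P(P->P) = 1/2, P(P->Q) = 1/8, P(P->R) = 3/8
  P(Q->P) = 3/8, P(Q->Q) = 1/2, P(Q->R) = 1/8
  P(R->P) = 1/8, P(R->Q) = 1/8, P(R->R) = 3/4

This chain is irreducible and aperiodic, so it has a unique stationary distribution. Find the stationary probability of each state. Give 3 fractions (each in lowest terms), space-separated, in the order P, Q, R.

The stationary distribution satisfies pi = pi * P, i.e.:
  pi_P = 1/2*pi_P + 3/8*pi_Q + 1/8*pi_R
  pi_Q = 1/8*pi_P + 1/2*pi_Q + 1/8*pi_R
  pi_R = 3/8*pi_P + 1/8*pi_Q + 3/4*pi_R
with normalization: pi_P + pi_Q + pi_R = 1.

Using the first 2 balance equations plus normalization, the linear system A*pi = b is:
  [-1/2, 3/8, 1/8] . pi = 0
  [1/8, -1/2, 1/8] . pi = 0
  [1, 1, 1] . pi = 1

Solving yields:
  pi_P = 7/25
  pi_Q = 1/5
  pi_R = 13/25

Verification (pi * P):
  7/25*1/2 + 1/5*3/8 + 13/25*1/8 = 7/25 = pi_P  (ok)
  7/25*1/8 + 1/5*1/2 + 13/25*1/8 = 1/5 = pi_Q  (ok)
  7/25*3/8 + 1/5*1/8 + 13/25*3/4 = 13/25 = pi_R  (ok)

Answer: 7/25 1/5 13/25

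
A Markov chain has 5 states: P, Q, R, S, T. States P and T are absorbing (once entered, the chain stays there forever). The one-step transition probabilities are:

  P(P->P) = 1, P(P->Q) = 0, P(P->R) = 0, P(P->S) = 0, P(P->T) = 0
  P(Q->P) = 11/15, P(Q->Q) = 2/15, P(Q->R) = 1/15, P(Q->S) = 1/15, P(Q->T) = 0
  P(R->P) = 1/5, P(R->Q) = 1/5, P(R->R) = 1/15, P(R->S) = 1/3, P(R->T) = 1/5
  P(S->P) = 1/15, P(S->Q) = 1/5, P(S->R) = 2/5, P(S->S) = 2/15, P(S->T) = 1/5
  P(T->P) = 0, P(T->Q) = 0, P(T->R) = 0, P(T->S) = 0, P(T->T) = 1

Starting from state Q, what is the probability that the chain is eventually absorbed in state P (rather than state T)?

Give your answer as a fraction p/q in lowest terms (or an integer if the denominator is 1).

Let a_i = P(absorbed in P | start in state i).
Boundary conditions: a_P = 1, a_T = 0.
For each transient state i, a_i = sum_j P(i->j) * a_j:
  a_Q = 11/15*a_P + 2/15*a_Q + 1/15*a_R + 1/15*a_S + 0*a_T
  a_R = 1/5*a_P + 1/5*a_Q + 1/15*a_R + 1/3*a_S + 1/5*a_T
  a_S = 1/15*a_P + 1/5*a_Q + 2/5*a_R + 2/15*a_S + 1/5*a_T

Substituting a_P = 1 and a_T = 0, rearrange to (I - Q) a = r where r[i] = P(i -> P):
  [13/15, -1/15, -1/15] . (a_Q, a_R, a_S) = 11/15
  [-1/5, 14/15, -1/3] . (a_Q, a_R, a_S) = 1/5
  [-1/5, -2/5, 13/15] . (a_Q, a_R, a_S) = 1/15

Solving yields:
  a_Q = 46/49
  a_R = 580/931
  a_S = 541/931

Starting state is Q, so the absorption probability is a_Q = 46/49.

Answer: 46/49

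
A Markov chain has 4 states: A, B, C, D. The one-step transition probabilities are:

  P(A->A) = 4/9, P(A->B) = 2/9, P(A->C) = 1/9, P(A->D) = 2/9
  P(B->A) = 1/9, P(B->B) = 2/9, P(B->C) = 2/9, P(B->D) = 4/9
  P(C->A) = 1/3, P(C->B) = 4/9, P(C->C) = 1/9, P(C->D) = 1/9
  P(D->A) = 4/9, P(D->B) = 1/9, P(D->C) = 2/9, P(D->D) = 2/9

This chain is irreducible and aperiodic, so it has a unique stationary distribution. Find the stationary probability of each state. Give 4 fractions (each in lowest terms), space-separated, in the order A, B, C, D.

Answer: 256/733 169/733 121/733 187/733

Derivation:
The stationary distribution satisfies pi = pi * P, i.e.:
  pi_A = 4/9*pi_A + 1/9*pi_B + 1/3*pi_C + 4/9*pi_D
  pi_B = 2/9*pi_A + 2/9*pi_B + 4/9*pi_C + 1/9*pi_D
  pi_C = 1/9*pi_A + 2/9*pi_B + 1/9*pi_C + 2/9*pi_D
  pi_D = 2/9*pi_A + 4/9*pi_B + 1/9*pi_C + 2/9*pi_D
with normalization: pi_A + pi_B + pi_C + pi_D = 1.

Using the first 3 balance equations plus normalization, the linear system A*pi = b is:
  [-5/9, 1/9, 1/3, 4/9] . pi = 0
  [2/9, -7/9, 4/9, 1/9] . pi = 0
  [1/9, 2/9, -8/9, 2/9] . pi = 0
  [1, 1, 1, 1] . pi = 1

Solving yields:
  pi_A = 256/733
  pi_B = 169/733
  pi_C = 121/733
  pi_D = 187/733

Verification (pi * P):
  256/733*4/9 + 169/733*1/9 + 121/733*1/3 + 187/733*4/9 = 256/733 = pi_A  (ok)
  256/733*2/9 + 169/733*2/9 + 121/733*4/9 + 187/733*1/9 = 169/733 = pi_B  (ok)
  256/733*1/9 + 169/733*2/9 + 121/733*1/9 + 187/733*2/9 = 121/733 = pi_C  (ok)
  256/733*2/9 + 169/733*4/9 + 121/733*1/9 + 187/733*2/9 = 187/733 = pi_D  (ok)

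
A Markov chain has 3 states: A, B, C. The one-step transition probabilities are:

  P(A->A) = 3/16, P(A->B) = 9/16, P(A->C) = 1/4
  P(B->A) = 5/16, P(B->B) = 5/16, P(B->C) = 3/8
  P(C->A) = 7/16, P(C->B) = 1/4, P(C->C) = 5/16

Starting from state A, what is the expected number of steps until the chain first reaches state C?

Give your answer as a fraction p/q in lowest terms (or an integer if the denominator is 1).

Answer: 160/49

Derivation:
Let h_i = expected steps to first reach C from state i.
Boundary: h_C = 0.
First-step equations for the other states:
  h_A = 1 + 3/16*h_A + 9/16*h_B + 1/4*h_C
  h_B = 1 + 5/16*h_A + 5/16*h_B + 3/8*h_C

Substituting h_C = 0 and rearranging gives the linear system (I - Q) h = 1:
  [13/16, -9/16] . (h_A, h_B) = 1
  [-5/16, 11/16] . (h_A, h_B) = 1

Solving yields:
  h_A = 160/49
  h_B = 144/49

Starting state is A, so the expected hitting time is h_A = 160/49.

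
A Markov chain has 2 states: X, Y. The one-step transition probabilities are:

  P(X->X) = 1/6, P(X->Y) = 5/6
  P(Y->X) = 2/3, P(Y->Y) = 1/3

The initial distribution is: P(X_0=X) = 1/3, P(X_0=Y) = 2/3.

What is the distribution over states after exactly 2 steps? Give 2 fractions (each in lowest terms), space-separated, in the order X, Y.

Answer: 5/12 7/12

Derivation:
Propagating the distribution step by step (d_{t+1} = d_t * P):
d_0 = (X=1/3, Y=2/3)
  d_1[X] = 1/3*1/6 + 2/3*2/3 = 1/2
  d_1[Y] = 1/3*5/6 + 2/3*1/3 = 1/2
d_1 = (X=1/2, Y=1/2)
  d_2[X] = 1/2*1/6 + 1/2*2/3 = 5/12
  d_2[Y] = 1/2*5/6 + 1/2*1/3 = 7/12
d_2 = (X=5/12, Y=7/12)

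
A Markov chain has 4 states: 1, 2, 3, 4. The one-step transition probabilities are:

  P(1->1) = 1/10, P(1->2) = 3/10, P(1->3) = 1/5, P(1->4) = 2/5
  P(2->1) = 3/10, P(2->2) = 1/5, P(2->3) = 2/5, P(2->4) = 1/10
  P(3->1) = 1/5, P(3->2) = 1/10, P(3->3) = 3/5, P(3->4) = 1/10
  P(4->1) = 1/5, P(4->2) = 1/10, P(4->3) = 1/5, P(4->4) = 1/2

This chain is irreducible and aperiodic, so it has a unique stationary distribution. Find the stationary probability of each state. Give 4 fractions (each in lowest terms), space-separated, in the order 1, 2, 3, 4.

Answer: 19/97 15/97 112/291 77/291

Derivation:
The stationary distribution satisfies pi = pi * P, i.e.:
  pi_1 = 1/10*pi_1 + 3/10*pi_2 + 1/5*pi_3 + 1/5*pi_4
  pi_2 = 3/10*pi_1 + 1/5*pi_2 + 1/10*pi_3 + 1/10*pi_4
  pi_3 = 1/5*pi_1 + 2/5*pi_2 + 3/5*pi_3 + 1/5*pi_4
  pi_4 = 2/5*pi_1 + 1/10*pi_2 + 1/10*pi_3 + 1/2*pi_4
with normalization: pi_1 + pi_2 + pi_3 + pi_4 = 1.

Using the first 3 balance equations plus normalization, the linear system A*pi = b is:
  [-9/10, 3/10, 1/5, 1/5] . pi = 0
  [3/10, -4/5, 1/10, 1/10] . pi = 0
  [1/5, 2/5, -2/5, 1/5] . pi = 0
  [1, 1, 1, 1] . pi = 1

Solving yields:
  pi_1 = 19/97
  pi_2 = 15/97
  pi_3 = 112/291
  pi_4 = 77/291

Verification (pi * P):
  19/97*1/10 + 15/97*3/10 + 112/291*1/5 + 77/291*1/5 = 19/97 = pi_1  (ok)
  19/97*3/10 + 15/97*1/5 + 112/291*1/10 + 77/291*1/10 = 15/97 = pi_2  (ok)
  19/97*1/5 + 15/97*2/5 + 112/291*3/5 + 77/291*1/5 = 112/291 = pi_3  (ok)
  19/97*2/5 + 15/97*1/10 + 112/291*1/10 + 77/291*1/2 = 77/291 = pi_4  (ok)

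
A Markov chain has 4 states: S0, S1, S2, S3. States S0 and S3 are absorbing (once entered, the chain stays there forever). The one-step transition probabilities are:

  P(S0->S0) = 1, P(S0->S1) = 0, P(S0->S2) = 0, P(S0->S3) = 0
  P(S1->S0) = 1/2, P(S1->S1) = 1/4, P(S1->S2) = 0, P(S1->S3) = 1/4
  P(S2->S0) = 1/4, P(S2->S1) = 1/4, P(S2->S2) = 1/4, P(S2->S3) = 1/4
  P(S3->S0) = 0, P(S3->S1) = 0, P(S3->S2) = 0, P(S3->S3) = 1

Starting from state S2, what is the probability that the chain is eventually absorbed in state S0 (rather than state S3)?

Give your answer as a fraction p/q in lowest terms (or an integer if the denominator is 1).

Let a_i = P(absorbed in S0 | start in state i).
Boundary conditions: a_S0 = 1, a_S3 = 0.
For each transient state i, a_i = sum_j P(i->j) * a_j:
  a_S1 = 1/2*a_S0 + 1/4*a_S1 + 0*a_S2 + 1/4*a_S3
  a_S2 = 1/4*a_S0 + 1/4*a_S1 + 1/4*a_S2 + 1/4*a_S3

Substituting a_S0 = 1 and a_S3 = 0, rearrange to (I - Q) a = r where r[i] = P(i -> S0):
  [3/4, 0] . (a_S1, a_S2) = 1/2
  [-1/4, 3/4] . (a_S1, a_S2) = 1/4

Solving yields:
  a_S1 = 2/3
  a_S2 = 5/9

Starting state is S2, so the absorption probability is a_S2 = 5/9.

Answer: 5/9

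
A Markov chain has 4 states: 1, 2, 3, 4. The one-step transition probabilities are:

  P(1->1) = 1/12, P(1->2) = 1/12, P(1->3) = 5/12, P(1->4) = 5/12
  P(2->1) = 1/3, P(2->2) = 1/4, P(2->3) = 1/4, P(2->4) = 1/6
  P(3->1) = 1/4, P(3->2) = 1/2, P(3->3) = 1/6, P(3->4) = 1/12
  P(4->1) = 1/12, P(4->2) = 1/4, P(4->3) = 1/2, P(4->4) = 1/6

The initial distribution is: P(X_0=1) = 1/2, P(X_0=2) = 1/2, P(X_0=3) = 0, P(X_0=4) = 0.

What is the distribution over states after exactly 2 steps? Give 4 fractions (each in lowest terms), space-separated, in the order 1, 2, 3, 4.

Answer: 13/72 43/144 95/288 55/288

Derivation:
Propagating the distribution step by step (d_{t+1} = d_t * P):
d_0 = (1=1/2, 2=1/2, 3=0, 4=0)
  d_1[1] = 1/2*1/12 + 1/2*1/3 + 0*1/4 + 0*1/12 = 5/24
  d_1[2] = 1/2*1/12 + 1/2*1/4 + 0*1/2 + 0*1/4 = 1/6
  d_1[3] = 1/2*5/12 + 1/2*1/4 + 0*1/6 + 0*1/2 = 1/3
  d_1[4] = 1/2*5/12 + 1/2*1/6 + 0*1/12 + 0*1/6 = 7/24
d_1 = (1=5/24, 2=1/6, 3=1/3, 4=7/24)
  d_2[1] = 5/24*1/12 + 1/6*1/3 + 1/3*1/4 + 7/24*1/12 = 13/72
  d_2[2] = 5/24*1/12 + 1/6*1/4 + 1/3*1/2 + 7/24*1/4 = 43/144
  d_2[3] = 5/24*5/12 + 1/6*1/4 + 1/3*1/6 + 7/24*1/2 = 95/288
  d_2[4] = 5/24*5/12 + 1/6*1/6 + 1/3*1/12 + 7/24*1/6 = 55/288
d_2 = (1=13/72, 2=43/144, 3=95/288, 4=55/288)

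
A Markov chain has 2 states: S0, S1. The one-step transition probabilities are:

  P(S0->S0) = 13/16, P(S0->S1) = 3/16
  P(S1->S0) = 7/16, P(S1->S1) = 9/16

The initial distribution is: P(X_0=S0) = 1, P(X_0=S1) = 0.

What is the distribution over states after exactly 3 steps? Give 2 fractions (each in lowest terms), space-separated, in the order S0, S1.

Answer: 733/1024 291/1024

Derivation:
Propagating the distribution step by step (d_{t+1} = d_t * P):
d_0 = (S0=1, S1=0)
  d_1[S0] = 1*13/16 + 0*7/16 = 13/16
  d_1[S1] = 1*3/16 + 0*9/16 = 3/16
d_1 = (S0=13/16, S1=3/16)
  d_2[S0] = 13/16*13/16 + 3/16*7/16 = 95/128
  d_2[S1] = 13/16*3/16 + 3/16*9/16 = 33/128
d_2 = (S0=95/128, S1=33/128)
  d_3[S0] = 95/128*13/16 + 33/128*7/16 = 733/1024
  d_3[S1] = 95/128*3/16 + 33/128*9/16 = 291/1024
d_3 = (S0=733/1024, S1=291/1024)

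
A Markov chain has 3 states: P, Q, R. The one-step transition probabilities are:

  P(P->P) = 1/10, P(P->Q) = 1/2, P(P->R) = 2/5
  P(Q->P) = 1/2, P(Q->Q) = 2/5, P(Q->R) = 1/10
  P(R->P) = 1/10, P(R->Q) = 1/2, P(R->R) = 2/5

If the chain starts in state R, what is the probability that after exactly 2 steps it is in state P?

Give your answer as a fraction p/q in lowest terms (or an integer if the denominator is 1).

Computing P^2 by repeated multiplication:
P^1 =
  P: [1/10, 1/2, 2/5]
  Q: [1/2, 2/5, 1/10]
  R: [1/10, 1/2, 2/5]
P^2 =
  P: [3/10, 9/20, 1/4]
  Q: [13/50, 23/50, 7/25]
  R: [3/10, 9/20, 1/4]

(P^2)[R -> P] = 3/10

Answer: 3/10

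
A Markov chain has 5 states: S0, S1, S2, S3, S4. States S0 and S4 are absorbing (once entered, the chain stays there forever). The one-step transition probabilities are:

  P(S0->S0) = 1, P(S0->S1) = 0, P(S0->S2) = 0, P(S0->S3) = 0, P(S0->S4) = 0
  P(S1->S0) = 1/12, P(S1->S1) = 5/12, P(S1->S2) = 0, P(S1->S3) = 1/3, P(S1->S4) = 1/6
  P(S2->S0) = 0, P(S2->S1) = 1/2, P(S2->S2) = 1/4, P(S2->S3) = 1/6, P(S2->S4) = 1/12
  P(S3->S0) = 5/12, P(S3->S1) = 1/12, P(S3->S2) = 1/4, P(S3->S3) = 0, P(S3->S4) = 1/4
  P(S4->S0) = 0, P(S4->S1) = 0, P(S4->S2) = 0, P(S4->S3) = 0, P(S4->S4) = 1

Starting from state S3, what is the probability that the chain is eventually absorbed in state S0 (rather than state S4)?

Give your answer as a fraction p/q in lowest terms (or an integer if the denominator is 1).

Answer: 57/101

Derivation:
Let a_i = P(absorbed in S0 | start in state i).
Boundary conditions: a_S0 = 1, a_S4 = 0.
For each transient state i, a_i = sum_j P(i->j) * a_j:
  a_S1 = 1/12*a_S0 + 5/12*a_S1 + 0*a_S2 + 1/3*a_S3 + 1/6*a_S4
  a_S2 = 0*a_S0 + 1/2*a_S1 + 1/4*a_S2 + 1/6*a_S3 + 1/12*a_S4
  a_S3 = 5/12*a_S0 + 1/12*a_S1 + 1/4*a_S2 + 0*a_S3 + 1/4*a_S4

Substituting a_S0 = 1 and a_S4 = 0, rearrange to (I - Q) a = r where r[i] = P(i -> S0):
  [7/12, 0, -1/3] . (a_S1, a_S2, a_S3) = 1/12
  [-1/2, 3/4, -1/6] . (a_S1, a_S2, a_S3) = 0
  [-1/12, -1/4, 1] . (a_S1, a_S2, a_S3) = 5/12

Solving yields:
  a_S1 = 47/101
  a_S2 = 44/101
  a_S3 = 57/101

Starting state is S3, so the absorption probability is a_S3 = 57/101.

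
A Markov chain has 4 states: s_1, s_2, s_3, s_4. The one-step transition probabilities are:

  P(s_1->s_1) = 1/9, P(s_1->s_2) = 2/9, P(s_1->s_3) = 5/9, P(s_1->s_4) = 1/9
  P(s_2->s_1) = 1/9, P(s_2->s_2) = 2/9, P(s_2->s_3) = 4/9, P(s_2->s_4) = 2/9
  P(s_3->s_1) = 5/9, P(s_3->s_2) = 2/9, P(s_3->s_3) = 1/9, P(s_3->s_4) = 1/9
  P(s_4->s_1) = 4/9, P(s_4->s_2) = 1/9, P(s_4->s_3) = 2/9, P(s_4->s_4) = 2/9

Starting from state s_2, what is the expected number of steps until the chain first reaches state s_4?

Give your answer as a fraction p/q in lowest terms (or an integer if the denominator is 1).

Let h_i = expected steps to first reach s_4 from state i.
Boundary: h_s_4 = 0.
First-step equations for the other states:
  h_s_1 = 1 + 1/9*h_s_1 + 2/9*h_s_2 + 5/9*h_s_3 + 1/9*h_s_4
  h_s_2 = 1 + 1/9*h_s_1 + 2/9*h_s_2 + 4/9*h_s_3 + 2/9*h_s_4
  h_s_3 = 1 + 5/9*h_s_1 + 2/9*h_s_2 + 1/9*h_s_3 + 1/9*h_s_4

Substituting h_s_4 = 0 and rearranging gives the linear system (I - Q) h = 1:
  [8/9, -2/9, -5/9] . (h_s_1, h_s_2, h_s_3) = 1
  [-1/9, 7/9, -4/9] . (h_s_1, h_s_2, h_s_3) = 1
  [-5/9, -2/9, 8/9] . (h_s_1, h_s_2, h_s_3) = 1

Solving yields:
  h_s_1 = 81/11
  h_s_2 = 72/11
  h_s_3 = 81/11

Starting state is s_2, so the expected hitting time is h_s_2 = 72/11.

Answer: 72/11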